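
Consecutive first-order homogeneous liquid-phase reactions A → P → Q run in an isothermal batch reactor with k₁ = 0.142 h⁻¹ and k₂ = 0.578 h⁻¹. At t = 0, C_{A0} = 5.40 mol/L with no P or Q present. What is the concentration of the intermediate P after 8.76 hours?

Solving the coupled first-order balances gives C_P(t) = [k₁/(k₂−k₁)]·C_{A0}·(e^(−k₁t) − e^(−k₂t)).
e^(−k₁t) = e^(−0.142×8.76) = e^(−1.244) = 0.2883; e^(−k₂t) = e^(−5.063) = 0.006325.
C_P = 0.142×5.40/(0.578−0.142) × (0.2883−0.006325) = 1.759×0.2819 = 0.4958 mol/L.

0.496 mol/L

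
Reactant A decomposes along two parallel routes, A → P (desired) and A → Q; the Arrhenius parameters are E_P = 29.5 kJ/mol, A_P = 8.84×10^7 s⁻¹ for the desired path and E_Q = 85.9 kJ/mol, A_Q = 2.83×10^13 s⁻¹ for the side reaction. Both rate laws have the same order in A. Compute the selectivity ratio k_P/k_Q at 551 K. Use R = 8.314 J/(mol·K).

0.694

k_P/k_Q = (A_P/A_Q)·exp[−(E_P−E_Q)/(RT)] = (A_P/A_Q)·exp[(E_Q−E_P)/(RT)].
(E_Q−E_P)/(RT) = (85.9−29.5)×10³/(8.314×551) = 56400/4581 = 12.31.
k_P/k_Q = (8.84×10^7/2.83×10^13)·exp(12.31) = 3.124×10^-6 × 2.223×10^5 = 0.694.
Since E_P < E_Q, lowering the temperature improves selectivity toward P.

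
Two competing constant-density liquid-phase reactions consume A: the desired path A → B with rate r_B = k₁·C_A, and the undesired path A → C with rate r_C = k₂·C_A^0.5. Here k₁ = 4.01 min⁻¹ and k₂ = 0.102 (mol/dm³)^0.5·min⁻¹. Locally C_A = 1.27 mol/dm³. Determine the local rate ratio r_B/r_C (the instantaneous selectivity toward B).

44.3

S_{B/C} = r_B/r_C = (k₁·C_A)/(k₂·C_A^0.5) = (k₁/k₂)·C_A^0.5.
= (4.01×1.270) / (0.102×1.270^0.5) = 5.093/0.1149 = 44.3.
Since the desired path is higher order in A, keeping C_A high (PFR or concentrated feed) favours B.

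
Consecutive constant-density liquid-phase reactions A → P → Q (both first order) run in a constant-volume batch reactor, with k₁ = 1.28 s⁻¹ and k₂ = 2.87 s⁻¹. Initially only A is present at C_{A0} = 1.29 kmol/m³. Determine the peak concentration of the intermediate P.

For a first-order series the maximum intermediate yield is C_{P,max}/C_{A0} = (k₁/k₂)^[k₂/(k₂−k₁)].
= (1.28/2.87)^(2.87/(2.87−1.28)) = (0.4460)^(1.805) = 0.2328.
C_{P,max} = 0.2328×1.29 = 0.300 kmol/m³.

0.300 kmol/m³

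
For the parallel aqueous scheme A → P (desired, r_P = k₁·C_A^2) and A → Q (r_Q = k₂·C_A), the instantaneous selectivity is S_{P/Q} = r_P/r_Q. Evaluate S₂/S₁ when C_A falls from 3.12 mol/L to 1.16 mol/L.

S_{P/Q} = (k₁/k₂)·C_A, so S₂/S₁ = (C_{A,2}/C_{A,1}).
= 1.16/3.12 = 0.372.
Selectivity toward P falls as C_A falls — high-concentration operation is favoured.

0.372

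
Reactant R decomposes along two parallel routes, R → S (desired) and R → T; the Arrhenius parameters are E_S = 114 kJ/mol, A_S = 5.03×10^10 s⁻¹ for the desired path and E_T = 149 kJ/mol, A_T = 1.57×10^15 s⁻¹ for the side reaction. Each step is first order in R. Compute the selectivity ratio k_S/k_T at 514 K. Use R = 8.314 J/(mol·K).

With equal orders, S_{S/T} = k_S/k_T = (A_S/A_T)·exp[(E_T−E_S)/(RT)].
(E_T−E_S)/(RT) = (149−114)×10³/(8.314×514) = 35000/4273 = 8.190.
k_S/k_T = (5.03×10^10/1.57×10^15)·exp(8.190) = 3.204×10^-5 × 3605 = 0.116.

0.116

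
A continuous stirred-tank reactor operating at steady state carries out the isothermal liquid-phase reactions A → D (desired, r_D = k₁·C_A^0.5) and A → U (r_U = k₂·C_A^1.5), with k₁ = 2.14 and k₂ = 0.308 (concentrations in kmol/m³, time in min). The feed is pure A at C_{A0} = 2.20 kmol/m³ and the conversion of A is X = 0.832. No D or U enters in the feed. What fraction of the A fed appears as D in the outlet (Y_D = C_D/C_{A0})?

0.790

Exit C_A = C_{A0}(1−X) = 2.20×0.168 = 0.3696 kmol/m³.
Rates in a CSTR are evaluated at the outlet concentration: r_D = 2.14×0.3696^0.5 = 1.301, r_U = 0.308×0.3696^1.5 = 0.06921.
Fraction of consumed A going to D: r_D/(r_D+r_U) = 0.9495.
C_D = 0.9495·C_{A0}·X = 0.9495×2.20×0.832 = 1.74 kmol/m³; Y_D = C_D/C_{A0} = 0.790.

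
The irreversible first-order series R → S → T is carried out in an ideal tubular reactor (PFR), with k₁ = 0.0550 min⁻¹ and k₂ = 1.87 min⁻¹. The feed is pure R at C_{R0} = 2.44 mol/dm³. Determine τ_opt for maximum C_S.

Setting dC_S/dτ = 0 gives τ_opt = ln(k₂/k₁)/(k₂−k₁).
= ln(1.87/0.0550)/(1.87−0.0550) = ln(34.00)/1.815 = 3.526/1.815 = 1.94 min.

1.94 min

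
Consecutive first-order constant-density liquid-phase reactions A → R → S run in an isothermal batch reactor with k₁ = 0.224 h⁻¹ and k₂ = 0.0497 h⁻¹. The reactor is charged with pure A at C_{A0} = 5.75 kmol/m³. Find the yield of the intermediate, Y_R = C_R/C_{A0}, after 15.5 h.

0.555

Solving the coupled first-order balances gives C_R(t) = [k₁/(k₂−k₁)]·C_{A0}·(e^(−k₁t) − e^(−k₂t)).
e^(−k₁t) = e^(−0.224×15.5) = e^(−3.472) = 0.03105; e^(−k₂t) = e^(−0.7703) = 0.4629.
C_R = 0.224×5.75/(0.0497−0.224) × (0.03105−0.4629) = (-7.390)×(-0.4318) = 3.191 kmol/m³.
Y_R = C_R/C_{A0} = 3.191/5.75 = 0.555.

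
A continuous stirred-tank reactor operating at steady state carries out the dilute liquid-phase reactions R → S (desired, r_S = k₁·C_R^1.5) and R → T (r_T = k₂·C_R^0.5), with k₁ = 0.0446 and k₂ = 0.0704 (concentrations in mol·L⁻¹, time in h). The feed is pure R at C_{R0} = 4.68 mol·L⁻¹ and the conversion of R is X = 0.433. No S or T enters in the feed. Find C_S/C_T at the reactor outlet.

Exit C_R = C_{R0}(1−X) = 4.68×0.567 = 2.654 mol·L⁻¹.
In a CSTR the entire volume is at exit conditions, so r_S = 0.0446×2.654^1.5 = 0.1928 and r_T = 0.0704×2.654^0.5 = 0.1147.
Overall selectivity = C_S/C_T = r_Sτ/(r_Tτ) = r_S/r_T = 1.68.

1.68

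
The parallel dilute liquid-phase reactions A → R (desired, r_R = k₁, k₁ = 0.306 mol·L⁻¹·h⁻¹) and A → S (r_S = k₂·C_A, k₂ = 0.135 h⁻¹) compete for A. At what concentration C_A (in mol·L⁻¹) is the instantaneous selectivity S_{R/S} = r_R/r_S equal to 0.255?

8.89 mol·L⁻¹

S_{R/S} = (k₁/k₂)·C_A⁻¹ ⇒ C_A = (S·k₂/k₁)^(-1).
= (0.255×0.135/0.306)^(-1) = (0.1125)^(-1) = 8.89 mol·L⁻¹.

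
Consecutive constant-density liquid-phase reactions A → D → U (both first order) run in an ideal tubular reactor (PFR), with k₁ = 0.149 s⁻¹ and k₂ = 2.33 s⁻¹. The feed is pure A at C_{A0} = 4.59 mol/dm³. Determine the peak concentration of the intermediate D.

0.243 mol/dm³

At the optimum, C_{D,max}/C_{A0} = (k₁/k₂)^[k₂/(k₂−k₁)].
= (0.149/2.33)^(2.33/(2.33−0.149)) = (0.06395)^(1.068) = 0.05300.
C_{D,max} = 0.05300×4.59 = 0.243 mol/dm³.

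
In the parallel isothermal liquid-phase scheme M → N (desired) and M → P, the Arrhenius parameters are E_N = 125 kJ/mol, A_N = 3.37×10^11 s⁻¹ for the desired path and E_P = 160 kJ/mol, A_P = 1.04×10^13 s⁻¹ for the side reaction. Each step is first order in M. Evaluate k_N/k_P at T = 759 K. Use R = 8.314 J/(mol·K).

Since both paths have the same order in M, the concentration cancels and S_{N/P} = k_N/k_P = (A_N/A_P)·exp[(E_P−E_N)/(RT)].
(E_P−E_N)/(RT) = (160−125)×10³/(8.314×759) = 35000/6310 = 5.546.
k_N/k_P = (3.37×10^11/1.04×10^13)·exp(5.546) = 0.03240 × 256.3 = 8.31.

8.31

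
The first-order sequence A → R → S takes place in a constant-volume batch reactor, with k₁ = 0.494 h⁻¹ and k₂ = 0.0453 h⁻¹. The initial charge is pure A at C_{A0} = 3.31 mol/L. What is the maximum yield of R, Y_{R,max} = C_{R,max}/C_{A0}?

For a first-order series the maximum intermediate yield is C_{R,max}/C_{A0} = (k₁/k₂)^[k₂/(k₂−k₁)].
= (0.494/0.0453)^(0.0453/(0.0453−0.494)) = (10.91)^(-0.1010) = 0.7857.

0.786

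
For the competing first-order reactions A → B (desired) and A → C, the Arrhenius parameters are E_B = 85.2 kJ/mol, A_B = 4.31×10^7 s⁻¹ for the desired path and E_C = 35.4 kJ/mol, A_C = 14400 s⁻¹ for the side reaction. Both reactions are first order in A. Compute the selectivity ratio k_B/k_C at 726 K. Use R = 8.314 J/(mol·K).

With equal orders, S_{B/C} = k_B/k_C = (A_B/A_C)·exp[(E_C−E_B)/(RT)].
(E_C−E_B)/(RT) = (35.4−85.2)×10³/(8.314×726) = -49800/6036 = -8.251.
k_B/k_C = (4.31×10^7/14400)·exp(-8.251) = 2993 × 2.611×10^-4 = 0.782.
Since E_B > E_C, raising the temperature improves selectivity toward B.

0.782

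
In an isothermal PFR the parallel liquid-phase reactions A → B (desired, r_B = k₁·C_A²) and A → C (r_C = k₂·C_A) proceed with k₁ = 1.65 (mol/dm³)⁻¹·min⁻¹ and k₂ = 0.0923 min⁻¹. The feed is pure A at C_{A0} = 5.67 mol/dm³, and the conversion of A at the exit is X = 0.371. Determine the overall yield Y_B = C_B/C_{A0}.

C_A = C_{A0}(1−X) = 3.566 mol/dm³.
Along a PFR/batch, dC_C/dC_A = −r_C/(r_B+r_C) = −k₂/(k₂+k₁·C_A).
Integrating from C_{A0} to C_A: C_C = (0.0923/1.65)·ln[(0.0923+1.65·5.67)/(0.0923+1.65·3.57)] = 0.05594·ln(9.448/5.977) = 0.02561 mol/dm³.
Then C_B = (C_{A0}−C_A) − C_C = 2.104 − 0.02561 = 2.078 mol/dm³.
Y_B = C_B/C_{A0} = 2.078/5.67 = 0.366.

0.366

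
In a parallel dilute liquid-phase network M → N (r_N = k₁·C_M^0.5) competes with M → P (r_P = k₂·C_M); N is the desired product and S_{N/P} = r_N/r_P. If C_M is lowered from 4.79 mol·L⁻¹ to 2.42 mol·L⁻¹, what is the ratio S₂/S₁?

1.41

S_{N/P} = (k₁/k₂)·C_M^-0.5, so S₂/S₁ = (C_{M,2}/C_{M,1})^-0.5.
= (2.42/4.79)^(-0.5) = (0.5052)^(-0.5) = 1.41.
Selectivity toward N rises as C_M falls — low-concentration operation is favoured.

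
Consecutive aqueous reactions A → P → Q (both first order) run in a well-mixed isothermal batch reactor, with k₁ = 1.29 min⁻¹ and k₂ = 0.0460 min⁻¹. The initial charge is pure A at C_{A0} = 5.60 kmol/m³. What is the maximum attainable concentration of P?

4.95 kmol/m³

For a first-order series the maximum intermediate yield is C_{P,max}/C_{A0} = (k₁/k₂)^[k₂/(k₂−k₁)].
= (1.29/0.0460)^(0.0460/(0.0460−1.29)) = (28.04)^(-0.03698) = 0.8840.
C_{P,max} = 0.8840×5.60 = 4.95 kmol/m³.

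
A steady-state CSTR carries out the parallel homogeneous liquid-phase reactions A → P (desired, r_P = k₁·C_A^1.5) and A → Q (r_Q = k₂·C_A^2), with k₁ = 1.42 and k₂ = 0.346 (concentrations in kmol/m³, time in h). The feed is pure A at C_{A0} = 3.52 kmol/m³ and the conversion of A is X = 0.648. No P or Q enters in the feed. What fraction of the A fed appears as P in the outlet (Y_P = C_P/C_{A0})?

Exit C_A = C_{A0}(1−X) = 3.52×0.352 = 1.239 kmol/m³.
In a CSTR the entire volume is at exit conditions, so r_P = 1.42×1.239^1.5 = 1.958 and r_Q = 0.346×1.239^2 = 0.5312.
Fraction of consumed A going to P: r_P/(r_P+r_Q) = 0.7866.
C_P = 0.7866·C_{A0}·X = 0.7866×3.52×0.648 = 1.79 kmol/m³; Y_P = C_P/C_{A0} = 0.510.

0.510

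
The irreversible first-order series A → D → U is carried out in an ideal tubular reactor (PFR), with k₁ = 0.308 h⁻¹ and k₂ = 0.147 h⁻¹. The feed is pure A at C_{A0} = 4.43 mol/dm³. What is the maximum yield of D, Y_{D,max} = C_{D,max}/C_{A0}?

At the optimum, C_{D,max}/C_{A0} = (k₁/k₂)^[k₂/(k₂−k₁)].
= (0.308/0.147)^(0.147/(0.147−0.308)) = (2.095)^(-0.9130) = 0.5090.

0.509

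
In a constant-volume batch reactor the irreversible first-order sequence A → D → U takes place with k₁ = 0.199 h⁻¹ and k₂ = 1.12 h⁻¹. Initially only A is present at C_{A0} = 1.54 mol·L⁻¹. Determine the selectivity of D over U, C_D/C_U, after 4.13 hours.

For first-order series with pure A initially, C_D(t) = k₁C_{A0}/(k₂−k₁)·(e^(−k₁t) − e^(−k₂t)).
e^(−k₁t) = e^(−0.199×4.13) = e^(−0.8219) = 0.4396; e^(−k₂t) = e^(−4.626) = 0.009798.
C_D = 0.199×1.54/(1.12−0.199) × (0.4396−0.009798) = 0.3327×0.4298 = 0.1430 mol·L⁻¹.
C_A = C_{A0}e^(−k₁t) = 0.6770 mol·L⁻¹, so C_U = C_{A0}−C_A−C_D = 0.7200 mol·L⁻¹; C_D/C_U = 0.199.

0.199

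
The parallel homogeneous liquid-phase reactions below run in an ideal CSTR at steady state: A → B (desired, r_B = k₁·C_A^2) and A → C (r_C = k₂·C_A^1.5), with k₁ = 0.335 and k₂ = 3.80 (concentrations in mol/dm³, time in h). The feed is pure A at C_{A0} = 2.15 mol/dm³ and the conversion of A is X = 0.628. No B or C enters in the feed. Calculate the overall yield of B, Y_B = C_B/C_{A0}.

0.0459

Exit C_A = C_{A0}(1−X) = 2.15×0.372 = 0.7998 mol/dm³.
A CSTR operates uniformly at the exit composition, giving r_B = 0.2143 and r_C = 2.718 (each k·C_A^n at C_A = 0.7998).
Fraction of consumed A going to B: r_B/(r_B+r_C) = 0.07308.
C_B = 0.07308·C_{A0}·X = 0.07308×2.15×0.628 = 0.0987 mol/dm³; Y_B = C_B/C_{A0} = 0.0459.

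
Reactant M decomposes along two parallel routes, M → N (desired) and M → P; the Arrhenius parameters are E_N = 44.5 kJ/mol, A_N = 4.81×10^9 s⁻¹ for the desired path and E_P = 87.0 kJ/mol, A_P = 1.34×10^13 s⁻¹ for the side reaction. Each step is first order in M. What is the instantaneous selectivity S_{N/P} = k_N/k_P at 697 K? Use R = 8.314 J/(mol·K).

k_N/k_P = (A_N/A_P)·exp[−(E_N−E_P)/(RT)] = (A_N/A_P)·exp[(E_P−E_N)/(RT)].
(E_P−E_N)/(RT) = (87.0−44.5)×10³/(8.314×697) = 42500/5795 = 7.334.
k_N/k_P = (4.81×10^9/1.34×10^13)·exp(7.334) = 3.590×10^-4 × 1532 = 0.550.

0.550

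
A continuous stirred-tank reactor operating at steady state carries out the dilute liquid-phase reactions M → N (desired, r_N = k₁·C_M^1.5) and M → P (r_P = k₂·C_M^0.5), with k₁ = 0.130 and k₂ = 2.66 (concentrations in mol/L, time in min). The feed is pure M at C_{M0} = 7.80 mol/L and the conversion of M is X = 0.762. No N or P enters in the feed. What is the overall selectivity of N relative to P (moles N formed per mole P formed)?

Exit C_M = C_{M0}(1−X) = 7.80×0.238 = 1.856 mol/L.
In a CSTR the entire volume is at exit conditions, so r_N = 0.130×1.856^1.5 = 0.3288 and r_P = 2.66×1.856^0.5 = 3.624.
Overall selectivity = C_N/C_P = r_Nτ/(r_Pτ) = r_N/r_P = 0.0907.

0.0907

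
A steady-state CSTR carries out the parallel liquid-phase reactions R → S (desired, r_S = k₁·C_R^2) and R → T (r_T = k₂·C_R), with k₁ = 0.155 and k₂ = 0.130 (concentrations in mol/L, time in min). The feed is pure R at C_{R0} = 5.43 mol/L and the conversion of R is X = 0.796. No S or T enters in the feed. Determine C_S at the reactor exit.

Exit C_R = C_{R0}(1−X) = 5.43×0.204 = 1.108 mol/L.
In a CSTR the entire volume is at exit conditions, so r_S = 0.155×1.108^2 = 0.1902 and r_T = 0.130×1.108 = 0.1440.
Fraction of consumed R going to S: r_S/(r_S+r_T) = 0.5691.
C_S = 0.5691·C_{R0}·X = 0.5691×5.43×0.796 = 2.46 mol/L.

2.46 mol/L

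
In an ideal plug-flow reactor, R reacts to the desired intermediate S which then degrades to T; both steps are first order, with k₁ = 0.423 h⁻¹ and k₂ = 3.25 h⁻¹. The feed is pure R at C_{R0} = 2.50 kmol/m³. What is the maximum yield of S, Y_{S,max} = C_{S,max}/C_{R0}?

0.0959

At the optimum, C_{S,max}/C_{R0} = (k₁/k₂)^[k₂/(k₂−k₁)].
= (0.423/3.25)^(3.25/(3.25−0.423)) = (0.1302)^(1.150) = 0.09593.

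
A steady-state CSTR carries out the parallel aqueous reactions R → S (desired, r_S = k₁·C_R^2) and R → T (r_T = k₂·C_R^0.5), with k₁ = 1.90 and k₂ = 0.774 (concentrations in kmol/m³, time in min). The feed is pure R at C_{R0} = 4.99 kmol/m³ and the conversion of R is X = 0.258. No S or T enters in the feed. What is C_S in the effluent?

1.22 kmol/m³

Exit C_R = C_{R0}(1−X) = 4.99×0.742 = 3.703 kmol/m³.
Rates in a CSTR are evaluated at the outlet concentration: r_S = 1.90×3.703^2 = 26.05, r_T = 0.774×3.703^0.5 = 1.489.
Fraction of consumed R going to S: r_S/(r_S+r_T) = 0.9459.
C_S = 0.9459·C_{R0}·X = 0.9459×4.99×0.258 = 1.22 kmol/m³.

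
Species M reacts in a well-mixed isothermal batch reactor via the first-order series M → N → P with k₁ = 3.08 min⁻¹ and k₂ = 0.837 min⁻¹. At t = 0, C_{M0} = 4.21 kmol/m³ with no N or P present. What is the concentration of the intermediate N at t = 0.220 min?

1.87 kmol/m³

Solving the coupled first-order balances gives C_N(t) = [k₁/(k₂−k₁)]·C_{M0}·(e^(−k₁t) − e^(−k₂t)).
e^(−k₁t) = e^(−3.08×0.220) = e^(−0.6776) = 0.5078; e^(−k₂t) = e^(−0.1841) = 0.8318.
C_N = 3.08×4.21/(0.837−3.08) × (0.5078−0.8318) = (-5.781)×(-0.3240) = 1.873 kmol/m³.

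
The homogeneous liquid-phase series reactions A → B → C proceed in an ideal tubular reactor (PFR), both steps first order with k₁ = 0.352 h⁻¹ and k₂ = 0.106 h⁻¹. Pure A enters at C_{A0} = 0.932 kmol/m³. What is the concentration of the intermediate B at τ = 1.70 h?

The intermediate concentration in a first-order A→B→C sequence is C_B = k₁C_{A0}(e^(−k₁τ) − e^(−k₂τ))/(k₂−k₁).
e^(−k₁τ) = e^(−0.352×1.70) = e^(−0.5984) = 0.5497; e^(−k₂τ) = e^(−0.1802) = 0.8351.
C_B = 0.352×0.932/(0.106−0.352) × (0.5497−0.8351) = (-1.334)×(-0.2854) = 0.3806 kmol/m³.

0.381 kmol/m³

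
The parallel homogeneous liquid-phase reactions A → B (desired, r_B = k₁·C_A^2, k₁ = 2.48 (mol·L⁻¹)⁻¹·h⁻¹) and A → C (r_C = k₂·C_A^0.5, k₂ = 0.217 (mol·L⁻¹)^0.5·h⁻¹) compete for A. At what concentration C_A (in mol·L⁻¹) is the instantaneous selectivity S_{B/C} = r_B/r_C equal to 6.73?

S_{B/C} = (k₁/k₂)·C_A^1.5 ⇒ C_A = (S·k₂/k₁)^(1/1.5).
= (6.73×0.217/2.48)^(0.6667) = (0.5889)^(0.6667) = 0.703 mol·L⁻¹.

0.703 mol·L⁻¹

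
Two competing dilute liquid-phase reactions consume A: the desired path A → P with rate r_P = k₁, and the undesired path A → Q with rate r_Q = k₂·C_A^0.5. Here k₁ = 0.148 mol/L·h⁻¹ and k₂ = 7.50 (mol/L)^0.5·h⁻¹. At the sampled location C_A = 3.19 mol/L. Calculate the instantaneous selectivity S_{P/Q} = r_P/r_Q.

S_{P/Q} = r_P/r_Q = (k₁)/(k₂·C_A^0.5) = (k₁/k₂)·C_A^-0.5.
= (0.148) / (7.50×3.190^0.5) = 0.1480/13.40 = 0.0110.
The undesired path is higher order in A, so low C_A (CSTR or dilute feed) favours P.

0.0110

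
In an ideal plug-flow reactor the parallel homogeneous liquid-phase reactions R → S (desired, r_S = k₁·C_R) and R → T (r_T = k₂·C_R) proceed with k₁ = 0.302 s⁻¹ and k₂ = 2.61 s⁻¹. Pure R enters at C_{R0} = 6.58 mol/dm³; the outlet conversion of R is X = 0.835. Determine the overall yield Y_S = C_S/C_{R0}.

0.0866

C_R = C_{R0}(1−X) = 1.086 mol/dm³.
Both paths are first order in R, so the instantaneous fraction to S is constant: dC_S/d(−C_R) = k₁/(k₁+k₂) = 0.1037.
C_S = 0.1037·(C_{R0}−C_R) = 0.1037×5.494 = 0.570 mol/dm³.
Y_S = C_S/C_{R0} = 0.5698/6.58 = 0.0866.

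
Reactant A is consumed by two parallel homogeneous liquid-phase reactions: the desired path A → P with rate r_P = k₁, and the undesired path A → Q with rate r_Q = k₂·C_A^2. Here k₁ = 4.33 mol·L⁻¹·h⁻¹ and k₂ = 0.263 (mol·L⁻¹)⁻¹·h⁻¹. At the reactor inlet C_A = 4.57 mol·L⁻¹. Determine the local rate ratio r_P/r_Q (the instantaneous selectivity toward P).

S_{P/Q} = r_P/r_Q = (k₁)/(k₂·C_A^2) = (k₁/k₂)·C_A^-2.
= (4.33) / (0.263×4.570^2) = 4.330/5.493 = 0.788.
The undesired path is higher order in A, so low C_A (CSTR or dilute feed) favours P.

0.788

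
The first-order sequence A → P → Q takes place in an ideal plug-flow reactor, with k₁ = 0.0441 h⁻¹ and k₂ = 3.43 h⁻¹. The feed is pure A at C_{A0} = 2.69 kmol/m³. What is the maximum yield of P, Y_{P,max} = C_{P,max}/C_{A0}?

Evaluating C_P at τ_opt = ln(k₂/k₁)/(k₂−k₁) gives C_{P,max}/C_{A0} = (k₁/k₂)^[k₂/(k₂−k₁)].
= (0.0441/3.43)^(3.43/(3.43−0.0441)) = (0.01286)^(1.013) = 0.01215.

0.0121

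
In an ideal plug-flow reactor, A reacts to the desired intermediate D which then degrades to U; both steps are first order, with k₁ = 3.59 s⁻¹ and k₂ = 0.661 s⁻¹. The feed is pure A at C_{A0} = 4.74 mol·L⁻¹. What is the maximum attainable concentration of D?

3.24 mol·L⁻¹

For a first-order series the maximum intermediate yield is C_{D,max}/C_{A0} = (k₁/k₂)^[k₂/(k₂−k₁)].
= (3.59/0.661)^(0.661/(0.661−3.59)) = (5.431)^(-0.2257) = 0.6826.
C_{D,max} = 0.6826×4.74 = 3.24 mol·L⁻¹.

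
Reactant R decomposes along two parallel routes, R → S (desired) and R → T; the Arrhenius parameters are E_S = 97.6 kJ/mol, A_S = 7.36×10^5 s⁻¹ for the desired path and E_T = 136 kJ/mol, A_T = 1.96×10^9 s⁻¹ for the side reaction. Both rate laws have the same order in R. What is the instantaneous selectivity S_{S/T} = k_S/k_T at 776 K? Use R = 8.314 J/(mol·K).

0.144

With equal orders, S_{S/T} = k_S/k_T = (A_S/A_T)·exp[(E_T−E_S)/(RT)].
(E_T−E_S)/(RT) = (136−97.6)×10³/(8.314×776) = 38400/6452 = 5.952.
k_S/k_T = (7.36×10^5/1.96×10^9)·exp(5.952) = 3.755×10^-4 × 384.5 = 0.144.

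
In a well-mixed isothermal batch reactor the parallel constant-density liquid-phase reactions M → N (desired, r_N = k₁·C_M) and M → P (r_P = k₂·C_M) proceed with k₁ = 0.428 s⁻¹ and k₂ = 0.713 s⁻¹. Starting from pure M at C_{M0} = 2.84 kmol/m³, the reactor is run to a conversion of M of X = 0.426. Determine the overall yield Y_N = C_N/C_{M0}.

0.160

C_M = C_{M0}(1−X) = 1.630 kmol/m³.
Both paths are first order in M, so the instantaneous fraction to N is constant: dC_N/d(−C_M) = k₁/(k₁+k₂) = 0.3751.
C_N = 0.3751·(C_{M0}−C_M) = 0.3751×1.210 = 0.454 kmol/m³.
Y_N = C_N/C_{M0} = 0.4538/2.84 = 0.160.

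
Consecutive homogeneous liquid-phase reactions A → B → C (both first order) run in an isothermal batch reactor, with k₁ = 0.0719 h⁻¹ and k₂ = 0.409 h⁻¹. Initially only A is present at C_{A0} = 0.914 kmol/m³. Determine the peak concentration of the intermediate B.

0.111 kmol/m³

For a first-order series the maximum intermediate yield is C_{B,max}/C_{A0} = (k₁/k₂)^[k₂/(k₂−k₁)].
= (0.0719/0.409)^(0.409/(0.409−0.0719)) = (0.1758)^(1.213) = 0.1213.
C_{B,max} = 0.1213×0.914 = 0.111 kmol/m³.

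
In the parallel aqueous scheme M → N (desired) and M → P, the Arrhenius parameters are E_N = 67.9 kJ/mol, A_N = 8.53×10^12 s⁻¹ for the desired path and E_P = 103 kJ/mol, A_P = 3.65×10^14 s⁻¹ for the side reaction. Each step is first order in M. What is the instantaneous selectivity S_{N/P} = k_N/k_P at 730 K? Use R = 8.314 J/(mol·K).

7.59

Since both paths have the same order in M, the concentration cancels and S_{N/P} = k_N/k_P = (A_N/A_P)·exp[(E_P−E_N)/(RT)].
(E_P−E_N)/(RT) = (103−67.9)×10³/(8.314×730) = 35100/6069 = 5.783.
k_N/k_P = (8.53×10^12/3.65×10^14)·exp(5.783) = 0.02337 × 324.8 = 7.59.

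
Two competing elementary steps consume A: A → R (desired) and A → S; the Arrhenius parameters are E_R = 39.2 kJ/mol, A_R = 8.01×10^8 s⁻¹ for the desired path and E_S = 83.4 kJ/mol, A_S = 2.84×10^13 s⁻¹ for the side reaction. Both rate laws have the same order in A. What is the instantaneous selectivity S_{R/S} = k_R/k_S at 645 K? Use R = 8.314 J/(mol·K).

Since both paths have the same order in A, the concentration cancels and S_{R/S} = k_R/k_S = (A_R/A_S)·exp[(E_S−E_R)/(RT)].
(E_S−E_R)/(RT) = (83.4−39.2)×10³/(8.314×645) = 44200/5363 = 8.242.
k_R/k_S = (8.01×10^8/2.84×10^13)·exp(8.242) = 2.820×10^-5 × 3799 = 0.107.

0.107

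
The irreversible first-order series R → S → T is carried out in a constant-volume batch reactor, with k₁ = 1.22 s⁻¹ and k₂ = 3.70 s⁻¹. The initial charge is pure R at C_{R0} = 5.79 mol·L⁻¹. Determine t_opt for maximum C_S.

The intermediate peaks when r₁ = r₂, i.e. k₁e^(−k₁t) = k₂e^(−k₂t), giving t_opt = ln(k₂/k₁)/(k₂−k₁).
= ln(3.70/1.22)/(3.70−1.22) = ln(3.033)/2.480 = 1.109/2.480 = 0.447 s.

0.447 s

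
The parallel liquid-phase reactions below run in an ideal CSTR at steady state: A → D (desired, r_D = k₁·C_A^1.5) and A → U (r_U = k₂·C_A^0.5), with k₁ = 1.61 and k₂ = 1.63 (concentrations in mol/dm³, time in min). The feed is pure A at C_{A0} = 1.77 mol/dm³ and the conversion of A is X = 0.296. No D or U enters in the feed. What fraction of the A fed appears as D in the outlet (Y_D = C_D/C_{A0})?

Exit C_A = C_{A0}(1−X) = 1.77×0.704 = 1.246 mol/dm³.
A CSTR operates uniformly at the exit composition, giving r_D = 2.239 and r_U = 1.820 (each k·C_A^n at C_A = 1.246).
Fraction of consumed A going to D: r_D/(r_D+r_U) = 0.5517.
C_D = 0.5517·C_{A0}·X = 0.5517×1.77×0.296 = 0.289 mol/dm³; Y_D = C_D/C_{A0} = 0.163.

0.163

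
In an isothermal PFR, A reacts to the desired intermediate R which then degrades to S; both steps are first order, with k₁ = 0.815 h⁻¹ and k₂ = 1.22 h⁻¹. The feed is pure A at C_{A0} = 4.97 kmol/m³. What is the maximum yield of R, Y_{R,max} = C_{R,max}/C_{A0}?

At the optimum, C_{R,max}/C_{A0} = (k₁/k₂)^[k₂/(k₂−k₁)].
= (0.815/1.22)^(1.22/(1.22−0.815)) = (0.6680)^(3.012) = 0.2966.

0.297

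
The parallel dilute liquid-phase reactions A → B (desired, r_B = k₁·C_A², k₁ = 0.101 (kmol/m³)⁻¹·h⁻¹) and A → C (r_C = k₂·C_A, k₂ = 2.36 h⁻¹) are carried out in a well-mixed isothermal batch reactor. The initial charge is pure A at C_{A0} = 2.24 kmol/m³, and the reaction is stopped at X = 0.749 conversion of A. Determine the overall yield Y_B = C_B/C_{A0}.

0.0421

C_A = C_{A0}(1−X) = 0.5622 kmol/m³.
Along a PFR/batch, dC_C/dC_A = −r_C/(r_B+r_C) = −k₂/(k₂+k₁·C_A).
Integrating from C_{A0} to C_A: C_C = (2.36/0.101)·ln[(2.36+0.101·2.24)/(2.36+0.101·0.562)] = 23.37·ln(2.586/2.417) = 1.583 kmol/m³.
Then C_B = (C_{A0}−C_A) − C_C = 1.678 − 1.583 = 0.09431 kmol/m³.
Y_B = C_B/C_{A0} = 0.09431/2.24 = 0.0421.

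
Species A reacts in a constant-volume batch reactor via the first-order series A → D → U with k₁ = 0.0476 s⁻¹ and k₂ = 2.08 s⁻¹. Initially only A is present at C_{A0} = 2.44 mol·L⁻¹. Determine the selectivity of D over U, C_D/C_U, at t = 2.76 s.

For first-order series with pure A initially, C_D(t) = k₁C_{A0}/(k₂−k₁)·(e^(−k₁t) − e^(−k₂t)).
e^(−k₁t) = e^(−0.0476×2.76) = e^(−0.1314) = 0.8769; e^(−k₂t) = e^(−5.741) = 0.003212.
C_D = 0.0476×2.44/(2.08−0.0476) × (0.8769−0.003212) = 0.05715×0.8737 = 0.04993 mol·L⁻¹.
C_A = C_{A0}e^(−k₁t) = 2.140 mol·L⁻¹, so C_U = C_{A0}−C_A−C_D = 0.2505 mol·L⁻¹; C_D/C_U = 0.199.

0.199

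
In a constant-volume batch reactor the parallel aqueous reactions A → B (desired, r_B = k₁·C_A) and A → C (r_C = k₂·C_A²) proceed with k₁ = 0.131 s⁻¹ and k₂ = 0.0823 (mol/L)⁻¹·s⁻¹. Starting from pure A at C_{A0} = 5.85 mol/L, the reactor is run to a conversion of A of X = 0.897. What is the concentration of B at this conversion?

1.94 mol/L

C_A = C_{A0}(1−X) = 0.6025 mol/L.
Along a PFR/batch, dC_B/dC_A = −r_B/(r_B+r_C) = −k₁/(k₁+k₂·C_A).
Integrating from C_{A0} to C_A: C_B = (0.131/0.0823)·ln[(0.131+0.0823·5.85)/(0.131+0.0823·0.603)] = 1.592·ln(0.6125/0.1806) = 1.944 mol/L.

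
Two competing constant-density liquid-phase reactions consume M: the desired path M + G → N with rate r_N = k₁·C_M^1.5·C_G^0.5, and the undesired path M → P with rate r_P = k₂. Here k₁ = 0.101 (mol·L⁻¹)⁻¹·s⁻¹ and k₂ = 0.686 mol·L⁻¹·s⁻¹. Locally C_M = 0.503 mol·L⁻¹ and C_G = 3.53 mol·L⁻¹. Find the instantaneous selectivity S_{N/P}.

S_{N/P} = r_N/r_P = (k₁·C_M^1.5·C_G^0.5)/(k₂) = (k₁/k₂)·C_M^1.5·C_G^0.5.
= (0.101×0.5030^1.5×3.530^0.5) / (0.686) = 0.06770/0.6860 = 0.0987.

0.0987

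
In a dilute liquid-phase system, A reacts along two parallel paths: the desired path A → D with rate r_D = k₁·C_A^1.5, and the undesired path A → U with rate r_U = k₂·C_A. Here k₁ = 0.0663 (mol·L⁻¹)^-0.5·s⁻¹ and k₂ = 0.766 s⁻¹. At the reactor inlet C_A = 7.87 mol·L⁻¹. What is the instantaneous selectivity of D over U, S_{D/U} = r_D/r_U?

S_{D/U} = r_D/r_U = (k₁·C_A^1.5)/(k₂·C_A) = (k₁/k₂)·C_A^0.5.
= (0.0663×7.870^1.5) / (0.766×7.870) = 1.464/6.028 = 0.243.

0.243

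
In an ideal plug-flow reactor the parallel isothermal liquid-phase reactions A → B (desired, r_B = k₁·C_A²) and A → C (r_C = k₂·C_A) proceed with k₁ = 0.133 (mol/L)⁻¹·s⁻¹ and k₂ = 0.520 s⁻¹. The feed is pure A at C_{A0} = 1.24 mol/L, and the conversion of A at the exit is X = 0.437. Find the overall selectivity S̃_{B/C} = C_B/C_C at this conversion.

0.247

C_A = C_{A0}(1−X) = 0.6981 mol/L.
Along a PFR/batch, dC_C/dC_A = −r_C/(r_B+r_C) = −k₂/(k₂+k₁·C_A).
Integrating from C_{A0} to C_A: C_C = (0.520/0.133)·ln[(0.520+0.133·1.24)/(0.520+0.133·0.698)] = 3.910·ln(0.6849/0.6128) = 0.4347 mol/L.
Then C_B = (C_{A0}−C_A) − C_C = 0.5419 − 0.4347 = 0.1072 mol/L.
S̃_{B/C} = C_B/C_C = 0.1072/0.4347 = 0.247.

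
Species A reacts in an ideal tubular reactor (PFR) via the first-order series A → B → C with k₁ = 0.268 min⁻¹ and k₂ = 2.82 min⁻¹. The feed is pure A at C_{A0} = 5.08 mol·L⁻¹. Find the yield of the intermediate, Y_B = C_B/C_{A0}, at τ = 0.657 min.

For first-order series with pure A initially, C_B(τ) = k₁C_{A0}/(k₂−k₁)·(e^(−k₁τ) − e^(−k₂τ)).
e^(−k₁τ) = e^(−0.268×0.657) = e^(−0.1761) = 0.8386; e^(−k₂τ) = e^(−1.853) = 0.1568.
C_B = 0.268×5.08/(2.82−0.268) × (0.8386−0.1568) = 0.5335×0.6817 = 0.3637 mol·L⁻¹.
Y_B = C_B/C_{A0} = 0.3637/5.08 = 0.0716.

0.0716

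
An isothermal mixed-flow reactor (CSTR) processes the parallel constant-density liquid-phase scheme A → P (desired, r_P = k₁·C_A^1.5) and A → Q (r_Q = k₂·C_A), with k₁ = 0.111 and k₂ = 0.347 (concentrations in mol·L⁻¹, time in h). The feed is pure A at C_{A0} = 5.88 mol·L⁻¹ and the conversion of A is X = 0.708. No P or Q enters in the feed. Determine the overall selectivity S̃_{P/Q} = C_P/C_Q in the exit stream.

0.419

Exit C_A = C_{A0}(1−X) = 5.88×0.292 = 1.717 mol·L⁻¹.
Rates in a CSTR are evaluated at the outlet concentration: r_P = 0.111×1.717^1.5 = 0.2497, r_Q = 0.347×1.717 = 0.5958.
Overall selectivity = C_P/C_Q = r_Pτ/(r_Qτ) = r_P/r_Q = 0.419.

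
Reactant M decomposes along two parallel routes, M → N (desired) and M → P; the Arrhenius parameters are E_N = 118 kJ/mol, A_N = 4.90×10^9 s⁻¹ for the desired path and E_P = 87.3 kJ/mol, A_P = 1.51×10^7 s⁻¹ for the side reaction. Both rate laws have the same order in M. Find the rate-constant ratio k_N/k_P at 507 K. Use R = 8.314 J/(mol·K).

0.223

k_N/k_P = (A_N/A_P)·exp[−(E_N−E_P)/(RT)] = (A_N/A_P)·exp[(E_P−E_N)/(RT)].
(E_P−E_N)/(RT) = (87.3−118)×10³/(8.314×507) = -30700/4215 = -7.283.
k_N/k_P = (4.90×10^9/1.51×10^7)·exp(-7.283) = 324.5 × 6.870×10^-4 = 0.223.
Since E_N > E_P, raising the temperature improves selectivity toward N.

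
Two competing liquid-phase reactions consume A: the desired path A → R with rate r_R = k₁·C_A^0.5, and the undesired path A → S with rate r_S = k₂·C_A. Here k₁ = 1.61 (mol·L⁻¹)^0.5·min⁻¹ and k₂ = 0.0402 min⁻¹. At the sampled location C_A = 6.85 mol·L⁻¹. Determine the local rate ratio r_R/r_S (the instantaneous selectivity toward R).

S_{R/S} = r_R/r_S = (k₁·C_A^0.5)/(k₂·C_A) = (k₁/k₂)·C_A^-0.5.
= (1.61×6.850^0.5) / (0.0402×6.850) = 4.214/0.2754 = 15.3.
The undesired path is higher order in A, so low C_A (CSTR or dilute feed) favours R.

15.3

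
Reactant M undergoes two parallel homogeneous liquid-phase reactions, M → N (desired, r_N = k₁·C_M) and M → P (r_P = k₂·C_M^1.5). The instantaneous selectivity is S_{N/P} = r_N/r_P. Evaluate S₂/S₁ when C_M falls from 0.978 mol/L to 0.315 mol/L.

S_{N/P} = (k₁/k₂)·C_M^-0.5, so S₂/S₁ = (C_{M,2}/C_{M,1})^-0.5.
= (0.315/0.978)^(-0.5) = (0.3221)^(-0.5) = 1.76.

1.76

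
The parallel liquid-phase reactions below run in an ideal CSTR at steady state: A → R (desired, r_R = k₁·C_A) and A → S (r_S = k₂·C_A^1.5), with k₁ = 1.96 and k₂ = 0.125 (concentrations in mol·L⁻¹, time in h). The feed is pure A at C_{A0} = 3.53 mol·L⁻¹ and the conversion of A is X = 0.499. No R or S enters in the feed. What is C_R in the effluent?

Exit C_A = C_{A0}(1−X) = 3.53×0.501 = 1.769 mol·L⁻¹.
In a CSTR the entire volume is at exit conditions, so r_R = 1.96×1.769 = 3.466 and r_S = 0.125×1.769^1.5 = 0.2940.
Fraction of consumed A going to R: r_R/(r_R+r_S) = 0.9218.
C_R = 0.9218·C_{A0}·X = 0.9218×3.53×0.499 = 1.62 mol·L⁻¹.

1.62 mol·L⁻¹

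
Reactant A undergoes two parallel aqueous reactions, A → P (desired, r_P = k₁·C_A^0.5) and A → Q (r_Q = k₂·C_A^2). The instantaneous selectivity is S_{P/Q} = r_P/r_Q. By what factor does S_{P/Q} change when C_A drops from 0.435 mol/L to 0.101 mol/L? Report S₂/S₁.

S_{P/Q} = (k₁/k₂)·C_A^-1.5, so S₂/S₁ = (C_{A,2}/C_{A,1})^-1.5.
= (0.101/0.435)^(-1.5) = (0.2322)^(-1.5) = 8.94.
Selectivity toward P rises as C_A falls — low-concentration operation is favoured.

8.94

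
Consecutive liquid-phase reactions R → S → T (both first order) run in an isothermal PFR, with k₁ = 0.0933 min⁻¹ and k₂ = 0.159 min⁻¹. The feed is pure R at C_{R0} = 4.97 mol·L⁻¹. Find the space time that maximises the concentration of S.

For first-order series the maximum of C_S occurs at τ_opt = ln(k₂/k₁)/(k₂−k₁).
= ln(0.159/0.0933)/(0.159−0.0933) = ln(1.704)/0.06570 = 0.5331/0.06570 = 8.11 min.

8.11 min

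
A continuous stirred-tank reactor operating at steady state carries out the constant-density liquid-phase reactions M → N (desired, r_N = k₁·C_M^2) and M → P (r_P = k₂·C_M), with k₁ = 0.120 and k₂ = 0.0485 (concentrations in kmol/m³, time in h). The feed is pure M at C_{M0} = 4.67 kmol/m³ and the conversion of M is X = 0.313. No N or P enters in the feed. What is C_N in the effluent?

1.30 kmol/m³

Exit C_M = C_{M0}(1−X) = 4.67×0.687 = 3.208 kmol/m³.
A CSTR operates uniformly at the exit composition, giving r_N = 1.235 and r_P = 0.1556 (each k·C_M^n at C_M = 3.208).
Fraction of consumed M going to N: r_N/(r_N+r_P) = 0.8881.
C_N = 0.8881·C_{M0}·X = 0.8881×4.67×0.313 = 1.30 kmol/m³.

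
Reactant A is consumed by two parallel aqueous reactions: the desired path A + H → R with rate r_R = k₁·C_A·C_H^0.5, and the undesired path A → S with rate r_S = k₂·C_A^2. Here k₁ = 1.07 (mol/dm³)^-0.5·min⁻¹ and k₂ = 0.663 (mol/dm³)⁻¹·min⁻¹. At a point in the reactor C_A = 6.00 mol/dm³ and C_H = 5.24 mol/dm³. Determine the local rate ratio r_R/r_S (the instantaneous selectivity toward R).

0.616

S_{R/S} = r_R/r_S = (k₁·C_A·C_H^0.5)/(k₂·C_A^2) = (k₁/k₂)·C_A⁻¹·C_H^0.5.
= (1.07×6.000×5.240^0.5) / (0.663×6.000^2) = 14.70/23.87 = 0.616.
The undesired path is higher order in A, so low C_A (CSTR or dilute feed) favours R.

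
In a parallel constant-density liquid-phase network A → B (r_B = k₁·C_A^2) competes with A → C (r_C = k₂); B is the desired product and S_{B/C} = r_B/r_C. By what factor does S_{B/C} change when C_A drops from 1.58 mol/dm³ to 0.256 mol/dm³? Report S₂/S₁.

S_{B/C} = (k₁/k₂)·C_A^2, so S₂/S₁ = (C_{A,2}/C_{A,1})^2.
= (0.256/1.58)^2 = (0.1620)^2 = 0.0263.

0.0263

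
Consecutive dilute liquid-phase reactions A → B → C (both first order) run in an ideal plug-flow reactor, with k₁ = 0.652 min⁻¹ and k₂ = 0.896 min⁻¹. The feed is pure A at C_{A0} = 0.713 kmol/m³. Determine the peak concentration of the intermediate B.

For a first-order series the maximum intermediate yield is C_{B,max}/C_{A0} = (k₁/k₂)^[k₂/(k₂−k₁)].
= (0.652/0.896)^(0.896/(0.896−0.652)) = (0.7277)^(3.672) = 0.3112.
C_{B,max} = 0.3112×0.713 = 0.222 kmol/m³.

0.222 kmol/m³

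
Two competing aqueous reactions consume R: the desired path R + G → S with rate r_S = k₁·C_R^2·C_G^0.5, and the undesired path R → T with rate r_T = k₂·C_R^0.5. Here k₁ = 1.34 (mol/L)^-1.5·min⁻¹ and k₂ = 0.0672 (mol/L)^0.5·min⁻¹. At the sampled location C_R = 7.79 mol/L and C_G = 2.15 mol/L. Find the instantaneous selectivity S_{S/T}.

S_{S/T} = r_S/r_T = (k₁·C_R^2·C_G^0.5)/(k₂·C_R^0.5) = (k₁/k₂)·C_R^1.5·C_G^0.5.
= (1.34×7.790^2×2.150^0.5) / (0.0672×7.790^0.5) = 119.2/0.1876 = 636.
Since the desired path is higher order in R, keeping C_R high (PFR or concentrated feed) favours S.

636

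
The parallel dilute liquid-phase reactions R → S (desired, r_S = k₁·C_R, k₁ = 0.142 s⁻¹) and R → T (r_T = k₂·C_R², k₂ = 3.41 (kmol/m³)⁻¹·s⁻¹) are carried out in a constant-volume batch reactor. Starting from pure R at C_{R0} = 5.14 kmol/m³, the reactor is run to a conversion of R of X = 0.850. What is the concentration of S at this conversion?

C_R = C_{R0}(1−X) = 0.7710 kmol/m³.
Along a PFR/batch, dC_S/dC_R = −r_S/(r_S+r_T) = −k₁/(k₁+k₂·C_R).
Integrating from C_{R0} to C_R: C_S = (0.142/3.41)·ln[(0.142+3.41·5.14)/(0.142+3.41·0.771)] = 0.04164·ln(17.67/2.771) = 0.07715 kmol/m³.

0.0771 kmol/m³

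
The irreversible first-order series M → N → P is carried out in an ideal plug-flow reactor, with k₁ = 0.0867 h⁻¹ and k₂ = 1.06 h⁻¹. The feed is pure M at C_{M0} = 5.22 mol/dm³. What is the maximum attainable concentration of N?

0.342 mol/dm³

At the optimum, C_{N,max}/C_{M0} = (k₁/k₂)^[k₂/(k₂−k₁)].
= (0.0867/1.06)^(1.06/(1.06−0.0867)) = (0.08179)^(1.089) = 0.06544.
C_{N,max} = 0.06544×5.22 = 0.342 mol/dm³.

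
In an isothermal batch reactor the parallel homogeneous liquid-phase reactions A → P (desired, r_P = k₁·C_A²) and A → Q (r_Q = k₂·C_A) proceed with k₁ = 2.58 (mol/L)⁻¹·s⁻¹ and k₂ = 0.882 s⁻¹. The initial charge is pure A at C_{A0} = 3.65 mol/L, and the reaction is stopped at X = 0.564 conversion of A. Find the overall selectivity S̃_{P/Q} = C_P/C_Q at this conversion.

C_A = C_{A0}(1−X) = 1.591 mol/L.
Along a PFR/batch, dC_Q/dC_A = −r_Q/(r_P+r_Q) = −k₂/(k₂+k₁·C_A).
Integrating from C_{A0} to C_A: C_Q = (0.882/2.58)·ln[(0.882+2.58·3.65)/(0.882+2.58·1.59)] = 0.3419·ln(10.30/4.988) = 0.2479 mol/L.
Then C_P = (C_{A0}−C_A) − C_Q = 2.059 − 0.2479 = 1.811 mol/L.
S̃_{P/Q} = C_P/C_Q = 1.811/0.2479 = 7.31.

7.31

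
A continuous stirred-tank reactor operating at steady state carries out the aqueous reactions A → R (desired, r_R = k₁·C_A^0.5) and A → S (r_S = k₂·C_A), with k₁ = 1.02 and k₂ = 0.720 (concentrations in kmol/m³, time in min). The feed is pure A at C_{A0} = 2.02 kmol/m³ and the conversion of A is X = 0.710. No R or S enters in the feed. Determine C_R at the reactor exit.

0.931 kmol/m³

Exit C_A = C_{A0}(1−X) = 2.02×0.290 = 0.5858 kmol/m³.
In a CSTR the entire volume is at exit conditions, so r_R = 1.02×0.5858^0.5 = 0.7807 and r_S = 0.720×0.5858 = 0.4218.
Fraction of consumed A going to R: r_R/(r_R+r_S) = 0.6492.
C_R = 0.6492·C_{A0}·X = 0.6492×2.02×0.710 = 0.931 kmol/m³.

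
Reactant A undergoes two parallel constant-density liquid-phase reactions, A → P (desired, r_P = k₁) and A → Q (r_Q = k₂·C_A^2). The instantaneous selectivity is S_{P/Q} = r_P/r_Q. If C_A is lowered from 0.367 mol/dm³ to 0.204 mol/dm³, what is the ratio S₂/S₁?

S_{P/Q} = (k₁/k₂)·C_A^-2, so S₂/S₁ = (C_{A,2}/C_{A,1})^-2.
= (0.204/0.367)^(-2) = (0.5559)^(-2) = 3.24.
Selectivity toward P rises as C_A falls — low-concentration operation is favoured.

3.24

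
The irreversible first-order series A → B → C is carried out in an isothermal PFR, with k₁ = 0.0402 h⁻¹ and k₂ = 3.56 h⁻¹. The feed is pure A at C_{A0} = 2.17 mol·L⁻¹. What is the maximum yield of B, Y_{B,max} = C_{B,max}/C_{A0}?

For a first-order series the maximum intermediate yield is C_{B,max}/C_{A0} = (k₁/k₂)^[k₂/(k₂−k₁)].
= (0.0402/3.56)^(3.56/(3.56−0.0402)) = (0.01129)^(1.011) = 0.01073.

0.0107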